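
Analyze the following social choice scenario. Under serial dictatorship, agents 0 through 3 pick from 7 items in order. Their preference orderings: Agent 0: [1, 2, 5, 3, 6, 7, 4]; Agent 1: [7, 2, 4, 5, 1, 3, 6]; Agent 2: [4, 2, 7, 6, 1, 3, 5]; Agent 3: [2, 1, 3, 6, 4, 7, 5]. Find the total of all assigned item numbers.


Step 1: Agent 0 picks item 1
Step 2: Agent 1 picks item 7
Step 3: Agent 2 picks item 4
Step 4: Agent 3 picks item 2
Step 5: Sum = 1 + 7 + 4 + 2 = 14

14


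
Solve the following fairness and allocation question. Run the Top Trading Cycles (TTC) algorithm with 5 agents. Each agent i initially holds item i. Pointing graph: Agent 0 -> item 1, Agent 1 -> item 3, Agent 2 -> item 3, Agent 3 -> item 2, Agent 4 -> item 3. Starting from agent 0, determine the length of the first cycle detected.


Step 1: Trace the pointer graph from agent 0: 0 -> 1 -> 3 -> 2 -> 3
Step 2: A cycle is detected when we revisit agent 3
Step 3: The cycle is: 3 -> 2 -> 3
Step 4: Cycle length = 2

2


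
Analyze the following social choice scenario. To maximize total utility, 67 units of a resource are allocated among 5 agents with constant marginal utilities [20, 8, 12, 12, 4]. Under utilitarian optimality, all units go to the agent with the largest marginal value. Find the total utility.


Step 1: The marginal utilities are [20, 8, 12, 12, 4]
Step 2: The highest marginal utility is 20
Step 3: All 67 units go to that agent
Step 4: Total utility = 20 * 67 = 1340

1340


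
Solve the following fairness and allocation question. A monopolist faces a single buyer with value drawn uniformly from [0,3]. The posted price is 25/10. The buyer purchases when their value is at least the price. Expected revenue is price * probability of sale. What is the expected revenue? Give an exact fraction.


Step 1: Posted price r = 5/2, value support [0,3]
Step 2: P(v >= r) = (3 - 5/2)/3 = 1/6
Step 3: Expected revenue = r * P(v >= r) = 5/2 * 1/6
Step 4: Revenue = 5/12

5/12


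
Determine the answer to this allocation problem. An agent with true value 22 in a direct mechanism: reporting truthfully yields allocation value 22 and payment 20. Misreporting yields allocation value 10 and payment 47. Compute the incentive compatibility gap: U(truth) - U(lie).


Step 1: U(truth) = value - payment = 22 - 20 = 2
Step 2: U(lie) = allocation - payment = 10 - 47 = -37
Step 3: IC gap = 2 - (-37) = 39

39


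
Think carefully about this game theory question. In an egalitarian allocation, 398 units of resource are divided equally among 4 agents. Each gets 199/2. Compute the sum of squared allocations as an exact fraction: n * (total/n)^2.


Step 1: Each agent's share = 398/4 = 199/2
Step 2: Square of each share = (199/2)^2 = 39601/4
Step 3: Sum of squares = 4 * 39601/4 = 39601

39601


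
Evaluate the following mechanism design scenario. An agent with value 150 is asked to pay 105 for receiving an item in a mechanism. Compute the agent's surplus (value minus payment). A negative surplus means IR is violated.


Step 1: Surplus = value - payment = 150 - 105 = 45
Step 2: IR is satisfied (surplus >= 0)

45


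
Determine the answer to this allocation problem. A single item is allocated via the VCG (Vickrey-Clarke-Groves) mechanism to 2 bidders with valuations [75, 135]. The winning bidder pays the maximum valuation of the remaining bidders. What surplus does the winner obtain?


Step 1: The winner is the agent with the highest value: agent 1 with value 135
Step 2: Values of other agents: [75]
Step 3: VCG payment = max of others' values = 75
Step 4: Surplus = 135 - 75 = 60

60


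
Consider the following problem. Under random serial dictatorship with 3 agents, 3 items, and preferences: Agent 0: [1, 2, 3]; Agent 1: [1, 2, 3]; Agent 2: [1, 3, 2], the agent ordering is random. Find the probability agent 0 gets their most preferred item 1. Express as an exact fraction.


Step 1: Agent 0 wants item 1
Step 2: There are 6 possible orderings of agents
Step 3: In 2 orderings, agent 0 gets item 1
Step 4: Probability = 2/6 = 1/3

1/3


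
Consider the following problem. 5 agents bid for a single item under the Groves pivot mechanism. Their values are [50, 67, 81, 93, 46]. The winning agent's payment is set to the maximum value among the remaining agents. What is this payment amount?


Step 1: The efficient winner is agent 3 with value 93
Step 2: Other agents' values: [50, 67, 81, 46]
Step 3: Pivot payment = max(others) = 81
Step 4: The winner pays 81

81


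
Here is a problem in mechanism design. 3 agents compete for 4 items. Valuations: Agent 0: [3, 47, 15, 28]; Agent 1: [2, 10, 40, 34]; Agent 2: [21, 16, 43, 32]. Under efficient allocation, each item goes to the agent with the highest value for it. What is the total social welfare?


Step 1: For each item, find the maximum value among all agents.
Step 2: Item 0 -> Agent 2 (value 21)
Step 3: Item 1 -> Agent 0 (value 47)
Step 4: Item 2 -> Agent 2 (value 43)
Step 5: Item 3 -> Agent 1 (value 34)
Step 6: Total welfare = 21 + 47 + 43 + 34 = 145

145


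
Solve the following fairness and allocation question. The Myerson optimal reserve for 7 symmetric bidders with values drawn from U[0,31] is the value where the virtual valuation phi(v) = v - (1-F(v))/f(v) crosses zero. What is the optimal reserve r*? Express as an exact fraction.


Step 1: For U[0,31], F(v) = v/31 and f(v) = 1/31
Step 2: phi(v) = v - (1 - v/31)/(1/31) = v - (31 - v) = 2v - 31
Step 3: Set phi(r*) = 0: 2r* - 31 = 0
Step 4: r* = 31/2 (the number of bidders n = 7 does not enter)

31/2


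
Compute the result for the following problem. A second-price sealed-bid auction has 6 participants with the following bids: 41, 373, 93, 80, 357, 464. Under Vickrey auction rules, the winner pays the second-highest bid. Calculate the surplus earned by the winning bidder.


Step 1: Sort bids in descending order: 464, 373, 357, 93, 80, 41
Step 2: The winning bid is the highest: 464
Step 3: The payment equals the second-highest bid: 373
Step 4: Surplus = winner's bid - payment = 464 - 373 = 91

91


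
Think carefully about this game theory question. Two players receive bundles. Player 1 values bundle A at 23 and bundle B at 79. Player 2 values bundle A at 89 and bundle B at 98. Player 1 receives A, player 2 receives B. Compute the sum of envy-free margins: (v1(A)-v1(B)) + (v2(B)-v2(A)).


Step 1: Player 1's margin = v1(A) - v1(B) = 23 - 79 = -56
Step 2: Player 2's margin = v2(B) - v2(A) = 98 - 89 = 9
Step 3: Total margin = -56 + 9 = -47

-47


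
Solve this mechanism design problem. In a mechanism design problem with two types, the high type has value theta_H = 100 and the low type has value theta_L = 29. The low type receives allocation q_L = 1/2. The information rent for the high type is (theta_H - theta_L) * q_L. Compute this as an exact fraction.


Step 1: theta_H - theta_L = 100 - 29 = 71
Step 2: Information rent = (theta_H - theta_L) * q_L
Step 3: = 71 * 1/2
Step 4: = 71/2

71/2


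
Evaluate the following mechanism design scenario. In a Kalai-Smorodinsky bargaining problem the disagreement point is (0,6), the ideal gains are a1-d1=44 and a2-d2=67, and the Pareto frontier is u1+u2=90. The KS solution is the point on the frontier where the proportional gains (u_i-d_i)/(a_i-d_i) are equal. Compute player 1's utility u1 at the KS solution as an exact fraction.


Step 1: At the KS point, (u1-d1)/r1 = (u2-d2)/r2 = t and u1+u2 = 90
Step 2: u1 = d1 + r1*t and u2 = d2 + r2*t, so (d1 + r1*t) + (d2 + r2*t) = 90
Step 3: t = (90 - 0 - 6)/(44 + 67) = 84/111 = 28/37
Step 4: u1 = d1 + r1*t = 0 + 44 * 28/37 = 1232/37
Step 5: (Check: u2 = d2 + r2*t = 2098/37; u1+u2 = 1232/37 + 2098/37 = 90, on the frontier.)

1232/37


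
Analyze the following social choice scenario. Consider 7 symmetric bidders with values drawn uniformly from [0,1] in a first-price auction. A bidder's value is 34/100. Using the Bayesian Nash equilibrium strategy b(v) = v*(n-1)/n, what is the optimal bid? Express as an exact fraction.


Step 1: The symmetric BNE bidding function is b(v) = v * (n-1) / n
Step 2: Substitute v = 17/50 and n = 7
Step 3: b = 17/50 * 6/7
Step 4: b = 51/175

51/175


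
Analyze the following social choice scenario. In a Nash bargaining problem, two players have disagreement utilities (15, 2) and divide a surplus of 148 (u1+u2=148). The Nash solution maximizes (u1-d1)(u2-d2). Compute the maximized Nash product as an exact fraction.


Step 1: The Nash solution splits surplus symmetrically above the disagreement point
Step 2: u1 = (total + d1 - d2)/2 = (148 + 15 - 2)/2 = 161/2
Step 3: u2 = (total - d1 + d2)/2 = (148 - 15 + 2)/2 = 135/2
Step 4: Nash product = (161/2 - 15) * (135/2 - 2)
Step 5: = 131/2 * 131/2 = 17161/4

17161/4


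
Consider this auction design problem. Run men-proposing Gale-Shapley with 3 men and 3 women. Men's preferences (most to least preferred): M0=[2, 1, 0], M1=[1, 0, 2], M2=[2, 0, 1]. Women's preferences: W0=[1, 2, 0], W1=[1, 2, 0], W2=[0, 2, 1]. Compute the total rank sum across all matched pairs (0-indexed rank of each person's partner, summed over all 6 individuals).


Step 1: Run Gale-Shapley (men propose, women hold best offer):
  M0 proposes to W2; she accepts
  M1 proposes to W1; she accepts
  M2 proposes to W2; rejected
  M2 proposes to W0; she accepts
Step 2: Final matching: W0-M2, W1-M1, W2-M0
Step 3: 0-indexed ranks (man's rank of his match, then woman's): 1 + 1 + 0 + 0 + 0 + 0
Step 4: Total rank sum = 2

2


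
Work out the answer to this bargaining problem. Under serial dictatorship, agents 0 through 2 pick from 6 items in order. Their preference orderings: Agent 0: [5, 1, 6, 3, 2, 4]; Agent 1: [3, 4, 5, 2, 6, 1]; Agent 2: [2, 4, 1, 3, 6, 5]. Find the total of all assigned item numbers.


Step 1: Agent 0 picks item 5
Step 2: Agent 1 picks item 3
Step 3: Agent 2 picks item 2
Step 4: Sum = 5 + 3 + 2 = 10

10


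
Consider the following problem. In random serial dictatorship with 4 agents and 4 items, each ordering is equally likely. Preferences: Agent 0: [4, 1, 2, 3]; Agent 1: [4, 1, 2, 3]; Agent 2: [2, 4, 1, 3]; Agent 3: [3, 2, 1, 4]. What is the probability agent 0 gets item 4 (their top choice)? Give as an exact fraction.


Step 1: Agent 0 wants item 4
Step 2: There are 24 possible orderings of agents
Step 3: In 12 orderings, agent 0 gets item 4
Step 4: Probability = 12/24 = 1/2

1/2


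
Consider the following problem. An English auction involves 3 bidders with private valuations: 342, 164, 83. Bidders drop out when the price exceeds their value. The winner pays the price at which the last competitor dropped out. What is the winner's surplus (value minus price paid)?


Step 1: Identify the highest value: 342
Step 2: Identify the second-highest value: 164
Step 3: The final price = second-highest value = 164
Step 4: Surplus = 342 - 164 = 178

178


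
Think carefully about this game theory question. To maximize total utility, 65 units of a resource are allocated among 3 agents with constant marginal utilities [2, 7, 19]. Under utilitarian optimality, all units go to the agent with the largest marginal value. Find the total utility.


Step 1: The marginal utilities are [2, 7, 19]
Step 2: The highest marginal utility is 19
Step 3: All 65 units go to that agent
Step 4: Total utility = 19 * 65 = 1235

1235


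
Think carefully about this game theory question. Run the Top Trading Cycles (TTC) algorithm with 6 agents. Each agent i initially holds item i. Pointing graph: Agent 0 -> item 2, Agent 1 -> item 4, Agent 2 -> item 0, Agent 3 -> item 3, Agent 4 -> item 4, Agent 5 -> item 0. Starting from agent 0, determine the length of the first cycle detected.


Step 1: Trace the pointer graph from agent 0: 0 -> 2 -> 0
Step 2: A cycle is detected when we revisit agent 0
Step 3: The cycle is: 0 -> 2 -> 0
Step 4: Cycle length = 2

2


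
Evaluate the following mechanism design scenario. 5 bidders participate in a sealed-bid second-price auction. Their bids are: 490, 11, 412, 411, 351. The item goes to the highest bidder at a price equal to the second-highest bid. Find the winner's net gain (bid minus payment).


Step 1: Sort bids in descending order: 490, 412, 411, 351, 11
Step 2: The winning bid is the highest: 490
Step 3: The payment equals the second-highest bid: 412
Step 4: Surplus = winner's bid - payment = 490 - 412 = 78

78


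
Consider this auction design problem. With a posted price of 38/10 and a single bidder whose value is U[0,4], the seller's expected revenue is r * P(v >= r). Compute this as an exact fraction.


Step 1: Posted price r = 19/5, value support [0,4]
Step 2: P(v >= r) = (4 - 19/5)/4 = 1/20
Step 3: Expected revenue = r * P(v >= r) = 19/5 * 1/20
Step 4: Revenue = 19/100

19/100


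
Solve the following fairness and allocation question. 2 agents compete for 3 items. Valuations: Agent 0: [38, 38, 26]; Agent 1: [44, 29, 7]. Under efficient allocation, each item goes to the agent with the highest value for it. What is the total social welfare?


Step 1: For each item, find the maximum value among all agents.
Step 2: Item 0 -> Agent 1 (value 44)
Step 3: Item 1 -> Agent 0 (value 38)
Step 4: Item 2 -> Agent 0 (value 26)
Step 5: Total welfare = 44 + 38 + 26 = 108

108


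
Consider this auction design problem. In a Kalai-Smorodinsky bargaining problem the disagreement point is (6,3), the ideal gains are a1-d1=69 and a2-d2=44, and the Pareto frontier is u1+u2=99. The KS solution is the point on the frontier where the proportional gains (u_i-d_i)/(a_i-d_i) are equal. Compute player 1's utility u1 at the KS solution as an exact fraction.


Step 1: At the KS point, (u1-d1)/r1 = (u2-d2)/r2 = t and u1+u2 = 99
Step 2: u1 = d1 + r1*t and u2 = d2 + r2*t, so (d1 + r1*t) + (d2 + r2*t) = 99
Step 3: t = (99 - 6 - 3)/(69 + 44) = 90/113
Step 4: u1 = d1 + r1*t = 6 + 69 * 90/113 = 6888/113
Step 5: (Check: u2 = d2 + r2*t = 4299/113; u1+u2 = 6888/113 + 4299/113 = 99, on the frontier.)

6888/113


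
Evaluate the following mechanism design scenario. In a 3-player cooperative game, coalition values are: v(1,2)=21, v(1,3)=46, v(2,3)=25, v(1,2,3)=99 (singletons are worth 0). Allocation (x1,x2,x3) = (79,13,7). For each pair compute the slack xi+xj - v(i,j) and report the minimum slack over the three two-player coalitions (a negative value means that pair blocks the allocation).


Step 1: Slack for coalition (1,2): x1+x2 - v12 = 92 - 21 = 71
Step 2: Slack for coalition (1,3): x1+x3 - v13 = 86 - 46 = 40
Step 3: Slack for coalition (2,3): x2+x3 - v23 = 20 - 25 = -5
Step 4: Minimum slack = min(71, 40, -5) = -5, attained by (2,3); coalition (2,3) can block (slack < 0), so the allocation is not in the core

-5


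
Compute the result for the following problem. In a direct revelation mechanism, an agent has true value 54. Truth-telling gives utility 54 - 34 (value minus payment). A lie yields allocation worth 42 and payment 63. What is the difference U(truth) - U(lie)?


Step 1: U(truth) = value - payment = 54 - 34 = 20
Step 2: U(lie) = allocation - payment = 42 - 63 = -21
Step 3: IC gap = 20 - (-21) = 41

41


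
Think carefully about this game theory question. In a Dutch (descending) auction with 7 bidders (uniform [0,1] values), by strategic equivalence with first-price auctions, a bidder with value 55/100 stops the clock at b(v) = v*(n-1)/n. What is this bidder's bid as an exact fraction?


Step 1: Dutch auctions are strategically equivalent to first-price auctions
Step 2: The equilibrium bid is b(v) = v*(n-1)/n
Step 3: b = 11/20 * 6/7
Step 4: b = 33/70

33/70


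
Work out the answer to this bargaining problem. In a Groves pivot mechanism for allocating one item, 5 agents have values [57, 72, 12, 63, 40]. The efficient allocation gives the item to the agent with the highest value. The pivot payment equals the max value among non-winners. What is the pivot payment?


Step 1: The efficient winner is agent 1 with value 72
Step 2: Other agents' values: [57, 12, 63, 40]
Step 3: Pivot payment = max(others) = 63
Step 4: The winner pays 63

63


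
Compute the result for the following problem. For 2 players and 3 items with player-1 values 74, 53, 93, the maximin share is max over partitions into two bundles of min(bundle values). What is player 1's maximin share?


Step 1: Item values = 74, 53, 93
Step 2: Enumerate all 2-bundle partitions and take the smaller bundle:
  Partition 1: {74} vs {53,93} -> bundles 74, 146; min = 74
  Partition 2: {53} vs {74,93} -> bundles 53, 167; min = 53
  Partition 3: {93} vs {74,53} -> bundles 93, 127; min = 93
Step 3: MMS = max(74, 53, 93) = 93

93


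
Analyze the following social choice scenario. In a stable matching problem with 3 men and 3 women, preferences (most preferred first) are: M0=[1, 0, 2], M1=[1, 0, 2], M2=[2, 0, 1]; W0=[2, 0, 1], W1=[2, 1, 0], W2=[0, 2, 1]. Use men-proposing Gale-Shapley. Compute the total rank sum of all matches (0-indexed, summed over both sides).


Step 1: Run Gale-Shapley (men propose, women hold best offer):
  M0 proposes to W1; she accepts
  M1 proposes to W1; she switches from M0
  M2 proposes to W2; she accepts
  M0 proposes to W0; she accepts
Step 2: Final matching: W0-M0, W1-M1, W2-M2
Step 3: 0-indexed ranks (man's rank of his match, then woman's): 1 + 1 + 0 + 1 + 0 + 1
Step 4: Total rank sum = 4

4


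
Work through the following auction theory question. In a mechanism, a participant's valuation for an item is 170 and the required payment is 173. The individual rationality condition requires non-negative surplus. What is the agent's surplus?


Step 1: Surplus = value - payment = 170 - 173 = -3
Step 2: IR is violated (surplus < 0)

-3


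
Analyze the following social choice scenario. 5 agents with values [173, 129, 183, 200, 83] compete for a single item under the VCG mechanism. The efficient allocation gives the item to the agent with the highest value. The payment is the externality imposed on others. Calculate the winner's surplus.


Step 1: The winner is the agent with the highest value: agent 3 with value 200
Step 2: Values of other agents: [173, 129, 183, 83]
Step 3: VCG payment = max of others' values = 183
Step 4: Surplus = 200 - 183 = 17

17


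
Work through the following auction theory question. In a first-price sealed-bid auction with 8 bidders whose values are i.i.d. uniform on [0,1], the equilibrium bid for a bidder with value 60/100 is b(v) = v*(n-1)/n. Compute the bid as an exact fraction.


Step 1: The symmetric BNE bidding function is b(v) = v * (n-1) / n
Step 2: Substitute v = 3/5 and n = 8
Step 3: b = 3/5 * 7/8
Step 4: b = 21/40

21/40


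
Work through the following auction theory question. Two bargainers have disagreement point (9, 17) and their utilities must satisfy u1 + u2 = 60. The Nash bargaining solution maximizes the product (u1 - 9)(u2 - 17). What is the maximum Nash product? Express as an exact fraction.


Step 1: The Nash solution splits surplus symmetrically above the disagreement point
Step 2: u1 = (total + d1 - d2)/2 = (60 + 9 - 17)/2 = 26
Step 3: u2 = (total - d1 + d2)/2 = (60 - 9 + 17)/2 = 34
Step 4: Nash product = (26 - 9) * (34 - 17)
Step 5: = 17 * 17 = 289

289


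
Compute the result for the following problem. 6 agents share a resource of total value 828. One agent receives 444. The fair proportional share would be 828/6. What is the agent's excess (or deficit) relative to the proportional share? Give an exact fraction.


Step 1: Proportional share = 828/6 = 138
Step 2: Agent's actual allocation = 444
Step 3: Excess = 444 - 138 = 306

306


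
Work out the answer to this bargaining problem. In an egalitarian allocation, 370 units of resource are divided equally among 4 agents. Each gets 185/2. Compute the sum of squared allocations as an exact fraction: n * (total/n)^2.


Step 1: Each agent's share = 370/4 = 185/2
Step 2: Square of each share = (185/2)^2 = 34225/4
Step 3: Sum of squares = 4 * 34225/4 = 34225

34225


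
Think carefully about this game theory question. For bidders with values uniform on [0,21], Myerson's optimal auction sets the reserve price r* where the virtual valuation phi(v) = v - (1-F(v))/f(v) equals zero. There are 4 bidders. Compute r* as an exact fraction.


Step 1: For U[0,21], F(v) = v/21 and f(v) = 1/21
Step 2: phi(v) = v - (1 - v/21)/(1/21) = v - (21 - v) = 2v - 21
Step 3: Set phi(r*) = 0: 2r* - 21 = 0
Step 4: r* = 21/2 (the number of bidders n = 4 does not enter)

21/2


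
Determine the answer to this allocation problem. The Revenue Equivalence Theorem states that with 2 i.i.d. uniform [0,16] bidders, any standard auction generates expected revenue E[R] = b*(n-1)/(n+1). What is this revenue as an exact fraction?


Step 1: By Revenue Equivalence, expected revenue = b*(n-1)/(n+1)
Step 2: Substituting n = 2, b = 16
Step 3: Revenue = 16*(2-1)/(2+1) = 16*1/3
Step 4: Revenue = 16/3

16/3


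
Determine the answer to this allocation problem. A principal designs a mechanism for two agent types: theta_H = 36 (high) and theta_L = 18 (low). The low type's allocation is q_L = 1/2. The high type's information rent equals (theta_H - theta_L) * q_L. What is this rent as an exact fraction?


Step 1: theta_H - theta_L = 36 - 18 = 18
Step 2: Information rent = (theta_H - theta_L) * q_L
Step 3: = 18 * 1/2
Step 4: = 9

9


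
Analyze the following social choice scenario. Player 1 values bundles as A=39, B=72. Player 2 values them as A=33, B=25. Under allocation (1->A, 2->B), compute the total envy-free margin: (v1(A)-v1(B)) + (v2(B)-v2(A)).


Step 1: Player 1's margin = v1(A) - v1(B) = 39 - 72 = -33
Step 2: Player 2's margin = v2(B) - v2(A) = 25 - 33 = -8
Step 3: Total margin = -33 + -8 = -41

-41


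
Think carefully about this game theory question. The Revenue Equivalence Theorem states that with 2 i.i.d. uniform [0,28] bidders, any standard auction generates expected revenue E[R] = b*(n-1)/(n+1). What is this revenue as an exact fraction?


Step 1: By Revenue Equivalence, expected revenue = b*(n-1)/(n+1)
Step 2: Substituting n = 2, b = 28
Step 3: Revenue = 28*(2-1)/(2+1) = 28*1/3
Step 4: Revenue = 28/3

28/3


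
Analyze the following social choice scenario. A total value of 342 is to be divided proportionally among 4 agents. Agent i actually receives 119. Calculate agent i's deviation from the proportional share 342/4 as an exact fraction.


Step 1: Proportional share = 342/4 = 171/2
Step 2: Agent's actual allocation = 119
Step 3: Excess = 119 - 171/2 = 67/2

67/2


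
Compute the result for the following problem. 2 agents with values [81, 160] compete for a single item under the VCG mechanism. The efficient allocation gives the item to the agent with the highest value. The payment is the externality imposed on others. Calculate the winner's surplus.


Step 1: The winner is the agent with the highest value: agent 1 with value 160
Step 2: Values of other agents: [81]
Step 3: VCG payment = max of others' values = 81
Step 4: Surplus = 160 - 81 = 79

79


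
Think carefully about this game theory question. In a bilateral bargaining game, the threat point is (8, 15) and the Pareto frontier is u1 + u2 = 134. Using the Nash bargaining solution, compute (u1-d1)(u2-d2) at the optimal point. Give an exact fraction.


Step 1: The Nash solution splits surplus symmetrically above the disagreement point
Step 2: u1 = (total + d1 - d2)/2 = (134 + 8 - 15)/2 = 127/2
Step 3: u2 = (total - d1 + d2)/2 = (134 - 8 + 15)/2 = 141/2
Step 4: Nash product = (127/2 - 8) * (141/2 - 15)
Step 5: = 111/2 * 111/2 = 12321/4

12321/4


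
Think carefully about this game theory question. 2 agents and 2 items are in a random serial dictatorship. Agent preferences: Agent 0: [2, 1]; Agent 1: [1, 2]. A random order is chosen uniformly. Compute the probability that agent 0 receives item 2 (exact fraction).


Step 1: Agent 0 wants item 2
Step 2: There are 2 possible orderings of agents
Step 3: In 2 orderings, agent 0 gets item 2
Step 4: Probability = 2/2 = 1

1


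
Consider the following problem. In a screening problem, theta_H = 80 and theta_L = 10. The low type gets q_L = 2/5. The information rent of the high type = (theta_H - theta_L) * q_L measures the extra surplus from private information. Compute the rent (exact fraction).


Step 1: theta_H - theta_L = 80 - 10 = 70
Step 2: Information rent = (theta_H - theta_L) * q_L
Step 3: = 70 * 2/5
Step 4: = 28

28


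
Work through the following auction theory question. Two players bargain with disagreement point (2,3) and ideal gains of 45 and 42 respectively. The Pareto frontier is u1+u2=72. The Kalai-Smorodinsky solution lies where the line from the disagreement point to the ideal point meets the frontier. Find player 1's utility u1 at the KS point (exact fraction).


Step 1: At the KS point, (u1-d1)/r1 = (u2-d2)/r2 = t and u1+u2 = 72
Step 2: u1 = d1 + r1*t and u2 = d2 + r2*t, so (d1 + r1*t) + (d2 + r2*t) = 72
Step 3: t = (72 - 2 - 3)/(45 + 42) = 67/87
Step 4: u1 = d1 + r1*t = 2 + 45 * 67/87 = 1063/29
Step 5: (Check: u2 = d2 + r2*t = 1025/29; u1+u2 = 1063/29 + 1025/29 = 72, on the frontier.)

1063/29


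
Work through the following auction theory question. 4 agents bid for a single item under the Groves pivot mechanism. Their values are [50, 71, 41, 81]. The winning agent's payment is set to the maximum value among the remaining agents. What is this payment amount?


Step 1: The efficient winner is agent 3 with value 81
Step 2: Other agents' values: [50, 71, 41]
Step 3: Pivot payment = max(others) = 71
Step 4: The winner pays 71

71


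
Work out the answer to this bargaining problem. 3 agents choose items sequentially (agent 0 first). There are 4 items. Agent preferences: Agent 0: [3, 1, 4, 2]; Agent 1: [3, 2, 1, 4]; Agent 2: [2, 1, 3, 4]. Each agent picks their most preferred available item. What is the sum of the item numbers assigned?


Step 1: Agent 0 picks item 3
Step 2: Agent 1 picks item 2
Step 3: Agent 2 picks item 1
Step 4: Sum = 3 + 2 + 1 = 6

6


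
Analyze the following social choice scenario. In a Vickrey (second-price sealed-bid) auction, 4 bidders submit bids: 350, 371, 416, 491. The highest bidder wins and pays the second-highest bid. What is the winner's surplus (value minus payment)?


Step 1: Sort bids in descending order: 491, 416, 371, 350
Step 2: The winning bid is the highest: 491
Step 3: The payment equals the second-highest bid: 416
Step 4: Surplus = winner's bid - payment = 491 - 416 = 75

75


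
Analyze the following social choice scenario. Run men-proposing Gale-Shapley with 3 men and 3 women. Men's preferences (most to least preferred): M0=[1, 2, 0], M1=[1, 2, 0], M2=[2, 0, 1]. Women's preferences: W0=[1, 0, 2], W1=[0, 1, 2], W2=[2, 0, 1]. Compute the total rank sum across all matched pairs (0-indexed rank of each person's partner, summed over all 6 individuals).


Step 1: Run Gale-Shapley (men propose, women hold best offer):
  M0 proposes to W1; she accepts
  M1 proposes to W1; rejected
  M1 proposes to W2; she accepts
  M2 proposes to W2; she switches from M1
  M1 proposes to W0; she accepts
Step 2: Final matching: W0-M1, W1-M0, W2-M2
Step 3: 0-indexed ranks (man's rank of his match, then woman's): 2 + 0 + 0 + 0 + 0 + 0
Step 4: Total rank sum = 2

2


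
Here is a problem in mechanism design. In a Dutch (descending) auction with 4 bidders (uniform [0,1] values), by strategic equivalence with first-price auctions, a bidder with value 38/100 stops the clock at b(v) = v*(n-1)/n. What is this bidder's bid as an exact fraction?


Step 1: Dutch auctions are strategically equivalent to first-price auctions
Step 2: The equilibrium bid is b(v) = v*(n-1)/n
Step 3: b = 19/50 * 3/4
Step 4: b = 57/200

57/200


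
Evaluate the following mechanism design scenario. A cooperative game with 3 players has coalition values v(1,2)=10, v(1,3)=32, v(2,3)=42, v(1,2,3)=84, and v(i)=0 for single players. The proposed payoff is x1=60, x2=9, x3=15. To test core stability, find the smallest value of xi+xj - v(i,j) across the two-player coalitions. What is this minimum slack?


Step 1: Slack for coalition (1,2): x1+x2 - v12 = 69 - 10 = 59
Step 2: Slack for coalition (1,3): x1+x3 - v13 = 75 - 32 = 43
Step 3: Slack for coalition (2,3): x2+x3 - v23 = 24 - 42 = -18
Step 4: Minimum slack = min(59, 43, -18) = -18, attained by (2,3); coalition (2,3) can block (slack < 0), so the allocation is not in the core

-18


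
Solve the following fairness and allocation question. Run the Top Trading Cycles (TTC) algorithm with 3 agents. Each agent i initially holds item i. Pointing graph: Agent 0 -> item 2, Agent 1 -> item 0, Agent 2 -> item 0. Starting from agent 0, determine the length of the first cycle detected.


Step 1: Trace the pointer graph from agent 0: 0 -> 2 -> 0
Step 2: A cycle is detected when we revisit agent 0
Step 3: The cycle is: 0 -> 2 -> 0
Step 4: Cycle length = 2

2


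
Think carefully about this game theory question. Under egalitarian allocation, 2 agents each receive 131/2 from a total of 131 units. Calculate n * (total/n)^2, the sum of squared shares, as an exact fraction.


Step 1: Each agent's share = 131/2
Step 2: Square of each share = (131/2)^2 = 17161/4
Step 3: Sum of squares = 2 * 17161/4 = 17161/2

17161/2


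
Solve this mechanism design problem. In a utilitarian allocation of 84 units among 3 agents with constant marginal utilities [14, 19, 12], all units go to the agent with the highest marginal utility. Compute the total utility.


Step 1: The marginal utilities are [14, 19, 12]
Step 2: The highest marginal utility is 19
Step 3: All 84 units go to that agent
Step 4: Total utility = 19 * 84 = 1596

1596


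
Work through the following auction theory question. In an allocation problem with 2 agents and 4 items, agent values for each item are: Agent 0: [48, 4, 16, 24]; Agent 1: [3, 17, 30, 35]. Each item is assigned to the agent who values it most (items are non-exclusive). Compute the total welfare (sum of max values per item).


Step 1: For each item, find the maximum value among all agents.
Step 2: Item 0 -> Agent 0 (value 48)
Step 3: Item 1 -> Agent 1 (value 17)
Step 4: Item 2 -> Agent 1 (value 30)
Step 5: Item 3 -> Agent 1 (value 35)
Step 6: Total welfare = 48 + 17 + 30 + 35 = 130

130


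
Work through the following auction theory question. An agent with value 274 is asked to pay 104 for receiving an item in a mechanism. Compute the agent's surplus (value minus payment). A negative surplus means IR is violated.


Step 1: Surplus = value - payment = 274 - 104 = 170
Step 2: IR is satisfied (surplus >= 0)

170


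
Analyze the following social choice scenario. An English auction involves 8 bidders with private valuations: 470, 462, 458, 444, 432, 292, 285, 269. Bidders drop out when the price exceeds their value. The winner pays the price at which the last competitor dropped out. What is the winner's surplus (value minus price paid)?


Step 1: Identify the highest value: 470
Step 2: Identify the second-highest value: 462
Step 3: The final price = second-highest value = 462
Step 4: Surplus = 470 - 462 = 8

8


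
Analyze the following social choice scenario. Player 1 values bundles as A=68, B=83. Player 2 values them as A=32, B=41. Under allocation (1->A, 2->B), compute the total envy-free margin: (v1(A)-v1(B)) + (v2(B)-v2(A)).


Step 1: Player 1's margin = v1(A) - v1(B) = 68 - 83 = -15
Step 2: Player 2's margin = v2(B) - v2(A) = 41 - 32 = 9
Step 3: Total margin = -15 + 9 = -6

-6


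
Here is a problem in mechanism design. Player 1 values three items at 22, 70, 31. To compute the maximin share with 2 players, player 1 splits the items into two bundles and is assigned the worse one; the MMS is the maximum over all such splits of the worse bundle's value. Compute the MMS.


Step 1: Item values = 22, 70, 31
Step 2: Enumerate all 2-bundle partitions and take the smaller bundle:
  Partition 1: {22} vs {70,31} -> bundles 22, 101; min = 22
  Partition 2: {70} vs {22,31} -> bundles 70, 53; min = 53
  Partition 3: {31} vs {22,70} -> bundles 31, 92; min = 31
Step 3: MMS = max(22, 53, 31) = 53

53


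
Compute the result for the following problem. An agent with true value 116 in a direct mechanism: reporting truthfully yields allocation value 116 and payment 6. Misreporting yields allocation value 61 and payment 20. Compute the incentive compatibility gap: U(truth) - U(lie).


Step 1: U(truth) = value - payment = 116 - 6 = 110
Step 2: U(lie) = allocation - payment = 61 - 20 = 41
Step 3: IC gap = 110 - 41 = 69

69


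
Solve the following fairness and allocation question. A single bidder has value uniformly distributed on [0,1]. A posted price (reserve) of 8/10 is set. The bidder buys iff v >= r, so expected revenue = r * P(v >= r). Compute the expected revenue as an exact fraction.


Step 1: Posted price r = 4/5, value support [0,1]
Step 2: P(v >= r) = (1 - 4/5)/1 = 1/5
Step 3: Expected revenue = r * P(v >= r) = 4/5 * 1/5
Step 4: Revenue = 4/25

4/25


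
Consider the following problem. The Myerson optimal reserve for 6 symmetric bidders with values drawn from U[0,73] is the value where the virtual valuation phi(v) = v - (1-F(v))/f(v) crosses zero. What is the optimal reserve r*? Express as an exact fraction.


Step 1: For U[0,73], F(v) = v/73 and f(v) = 1/73
Step 2: phi(v) = v - (1 - v/73)/(1/73) = v - (73 - v) = 2v - 73
Step 3: Set phi(r*) = 0: 2r* - 73 = 0
Step 4: r* = 73/2 (the number of bidders n = 6 does not enter)

73/2


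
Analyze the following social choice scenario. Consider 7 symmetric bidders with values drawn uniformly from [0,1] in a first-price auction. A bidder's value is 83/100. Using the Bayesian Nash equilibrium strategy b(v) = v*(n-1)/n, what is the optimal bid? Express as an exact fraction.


Step 1: The symmetric BNE bidding function is b(v) = v * (n-1) / n
Step 2: Substitute v = 83/100 and n = 7
Step 3: b = 83/100 * 6/7
Step 4: b = 249/350

249/350


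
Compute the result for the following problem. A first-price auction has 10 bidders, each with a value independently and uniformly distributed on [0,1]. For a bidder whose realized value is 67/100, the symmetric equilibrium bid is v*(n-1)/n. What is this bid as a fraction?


Step 1: The symmetric BNE bidding function is b(v) = v * (n-1) / n
Step 2: Substitute v = 67/100 and n = 10
Step 3: b = 67/100 * 9/10
Step 4: b = 603/1000

603/1000


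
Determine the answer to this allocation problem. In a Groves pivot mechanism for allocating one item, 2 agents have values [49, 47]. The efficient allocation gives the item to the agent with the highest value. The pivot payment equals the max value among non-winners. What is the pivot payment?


Step 1: The efficient winner is agent 0 with value 49
Step 2: Other agents' values: [47]
Step 3: Pivot payment = max(others) = 47
Step 4: The winner pays 47

47


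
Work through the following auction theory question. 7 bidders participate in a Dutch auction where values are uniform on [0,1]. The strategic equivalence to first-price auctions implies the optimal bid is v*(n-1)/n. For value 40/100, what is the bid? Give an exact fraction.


Step 1: Dutch auctions are strategically equivalent to first-price auctions
Step 2: The equilibrium bid is b(v) = v*(n-1)/n
Step 3: b = 2/5 * 6/7
Step 4: b = 12/35

12/35


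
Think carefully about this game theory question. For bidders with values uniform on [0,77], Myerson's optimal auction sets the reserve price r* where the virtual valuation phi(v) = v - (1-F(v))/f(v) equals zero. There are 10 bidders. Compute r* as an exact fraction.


Step 1: For U[0,77], F(v) = v/77 and f(v) = 1/77
Step 2: phi(v) = v - (1 - v/77)/(1/77) = v - (77 - v) = 2v - 77
Step 3: Set phi(r*) = 0: 2r* - 77 = 0
Step 4: r* = 77/2 (the number of bidders n = 10 does not enter)

77/2


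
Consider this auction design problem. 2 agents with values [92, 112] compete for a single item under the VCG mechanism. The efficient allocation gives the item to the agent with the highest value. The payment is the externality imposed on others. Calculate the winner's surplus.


Step 1: The winner is the agent with the highest value: agent 1 with value 112
Step 2: Values of other agents: [92]
Step 3: VCG payment = max of others' values = 92
Step 4: Surplus = 112 - 92 = 20

20


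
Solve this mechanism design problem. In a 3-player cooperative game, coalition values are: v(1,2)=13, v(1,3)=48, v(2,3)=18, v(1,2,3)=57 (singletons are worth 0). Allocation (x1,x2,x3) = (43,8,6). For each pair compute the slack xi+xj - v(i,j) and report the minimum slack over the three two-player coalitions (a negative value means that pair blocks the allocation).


Step 1: Slack for coalition (1,2): x1+x2 - v12 = 51 - 13 = 38
Step 2: Slack for coalition (1,3): x1+x3 - v13 = 49 - 48 = 1
Step 3: Slack for coalition (2,3): x2+x3 - v23 = 14 - 18 = -4
Step 4: Minimum slack = min(38, 1, -4) = -4, attained by (2,3); coalition (2,3) can block (slack < 0), so the allocation is not in the core

-4


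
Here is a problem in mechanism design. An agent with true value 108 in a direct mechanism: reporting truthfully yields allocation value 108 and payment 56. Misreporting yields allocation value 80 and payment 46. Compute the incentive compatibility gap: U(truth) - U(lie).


Step 1: U(truth) = value - payment = 108 - 56 = 52
Step 2: U(lie) = allocation - payment = 80 - 46 = 34
Step 3: IC gap = 52 - 34 = 18

18


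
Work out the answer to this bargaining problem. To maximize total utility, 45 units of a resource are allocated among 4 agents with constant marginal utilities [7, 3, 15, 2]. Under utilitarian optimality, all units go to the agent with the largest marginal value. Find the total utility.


Step 1: The marginal utilities are [7, 3, 15, 2]
Step 2: The highest marginal utility is 15
Step 3: All 45 units go to that agent
Step 4: Total utility = 15 * 45 = 675

675


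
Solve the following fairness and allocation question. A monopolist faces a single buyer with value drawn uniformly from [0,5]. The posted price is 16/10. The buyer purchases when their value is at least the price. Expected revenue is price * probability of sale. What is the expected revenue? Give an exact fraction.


Step 1: Posted price r = 8/5, value support [0,5]
Step 2: P(v >= r) = (5 - 8/5)/5 = 17/25
Step 3: Expected revenue = r * P(v >= r) = 8/5 * 17/25
Step 4: Revenue = 136/125

136/125


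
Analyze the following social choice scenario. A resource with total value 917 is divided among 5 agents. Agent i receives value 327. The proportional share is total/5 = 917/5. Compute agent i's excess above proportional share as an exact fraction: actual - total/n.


Step 1: Proportional share = 917/5
Step 2: Agent's actual allocation = 327
Step 3: Excess = 327 - 917/5 = 718/5

718/5


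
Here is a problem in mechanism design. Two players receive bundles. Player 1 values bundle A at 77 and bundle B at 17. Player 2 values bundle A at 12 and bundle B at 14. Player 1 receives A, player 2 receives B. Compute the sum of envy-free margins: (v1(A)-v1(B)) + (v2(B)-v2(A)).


Step 1: Player 1's margin = v1(A) - v1(B) = 77 - 17 = 60
Step 2: Player 2's margin = v2(B) - v2(A) = 14 - 12 = 2
Step 3: Total margin = 60 + 2 = 62

62


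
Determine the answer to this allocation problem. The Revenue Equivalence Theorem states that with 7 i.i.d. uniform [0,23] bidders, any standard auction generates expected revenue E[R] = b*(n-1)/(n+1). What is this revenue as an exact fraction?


Step 1: By Revenue Equivalence, expected revenue = b*(n-1)/(n+1)
Step 2: Substituting n = 7, b = 23
Step 3: Revenue = 23*(7-1)/(7+1) = 23*6/8
Step 4: Revenue = 138/8 = 69/4

69/4


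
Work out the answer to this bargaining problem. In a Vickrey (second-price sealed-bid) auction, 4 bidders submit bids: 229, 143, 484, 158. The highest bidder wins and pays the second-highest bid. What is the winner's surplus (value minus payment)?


Step 1: Sort bids in descending order: 484, 229, 158, 143
Step 2: The winning bid is the highest: 484
Step 3: The payment equals the second-highest bid: 229
Step 4: Surplus = winner's bid - payment = 484 - 229 = 255

255


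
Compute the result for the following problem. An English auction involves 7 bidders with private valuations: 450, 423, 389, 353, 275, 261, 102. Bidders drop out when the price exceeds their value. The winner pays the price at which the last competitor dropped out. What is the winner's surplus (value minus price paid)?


Step 1: Identify the highest value: 450
Step 2: Identify the second-highest value: 423
Step 3: The final price = second-highest value = 423
Step 4: Surplus = 450 - 423 = 27

27
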